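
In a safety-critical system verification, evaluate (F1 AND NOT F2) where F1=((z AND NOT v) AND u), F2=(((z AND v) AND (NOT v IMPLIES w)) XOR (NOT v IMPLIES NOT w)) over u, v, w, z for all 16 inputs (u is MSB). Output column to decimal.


F1 = ((z AND NOT v) AND u)
F2 = (((z AND v) AND (NOT v IMPLIES w)) XOR (NOT v IMPLIES NOT w))
Counterexample to F1=>F2 is where F1=1 and F2=0.
Evaluate each row (bits = u,v,w,z, MSB first):
  row 0 [0000]: F1=0 F2=1 -> F1&~F2 -> 0
  row 1 [0001]: F1=0 F2=1 -> F1&~F2 -> 0
  row 2 [0010]: F1=0 F2=0 -> F1&~F2 -> 0
  row 3 [0011]: F1=0 F2=0 -> F1&~F2 -> 0
  row 4 [0100]: F1=0 F2=1 -> F1&~F2 -> 0
  row 5 [0101]: F1=0 F2=0 -> F1&~F2 -> 0
  row 6 [0110]: F1=0 F2=1 -> F1&~F2 -> 0
  row 7 [0111]: F1=0 F2=0 -> F1&~F2 -> 0
  row 8 [1000]: F1=0 F2=1 -> F1&~F2 -> 0
  row 9 [1001]: F1=1 F2=1 -> F1&~F2 -> 0
  row 10 [1010]: F1=0 F2=0 -> F1&~F2 -> 0
  row 11 [1011]: F1=1 F2=0 -> F1&~F2 -> 1
  row 12 [1100]: F1=0 F2=1 -> F1&~F2 -> 0
  row 13 [1101]: F1=0 F2=0 -> F1&~F2 -> 0
  row 14 [1110]: F1=0 F2=1 -> F1&~F2 -> 0
  row 15 [1111]: F1=0 F2=0 -> F1&~F2 -> 0
Full result column, 4 rows per line (u,v fixed per line; w,z runs 00..11 left to right):
  rows 0-3 [u,v=00]: 0000  = hex 0
  rows 4-7 [u,v=01]: 0000  = hex 0
  rows 8-11 [u,v=10]: 0001  = hex 1
  rows 12-15 [u,v=11]: 0000  = hex 0
Counterexample vector (row 0 .. row 15) = 0000000000010000
Output column grouped in 4s = 0000 0000 0001 0000 = 0x0010
Convert to decimal digit by digit (value = value*16 + digit):
  0 -> 0
  0*16 + 0 = 0
  0*16 + 1 = 1
  1*16 + 0 = 16
Decimal = 16

16


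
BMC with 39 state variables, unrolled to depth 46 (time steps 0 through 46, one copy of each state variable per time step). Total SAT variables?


BMC unrolls to depth k, creating one copy of each state var for steps 0..k.
Step count = 46 + 1 = 47 (steps 0 through 46)
Vars per step = 39
Total = 39 * 47 = 1833

1833


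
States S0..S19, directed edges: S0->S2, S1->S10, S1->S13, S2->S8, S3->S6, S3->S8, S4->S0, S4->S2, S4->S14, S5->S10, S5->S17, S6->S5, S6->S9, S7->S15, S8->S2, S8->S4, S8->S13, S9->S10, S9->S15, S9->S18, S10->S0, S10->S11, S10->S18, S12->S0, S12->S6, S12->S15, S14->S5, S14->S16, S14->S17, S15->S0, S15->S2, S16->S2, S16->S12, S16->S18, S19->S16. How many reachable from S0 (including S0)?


BFS from S0:
  layer 0: {S0}
  layer 1: {S2}
  layer 2: {S8}
  layer 3: {S4, S13}
  layer 4: {S14}
  layer 5: {S5, S16, S17}
  layer 6: {S10, S12, S18}
  layer 7: {S6, S11, S15}
  layer 8: {S9}
Reachable set: {S0, S2, S4, S5, S6, S8, S9, S10, S11, S12, S13, S14, S15, S16, S17, S18}
Count = 16

16


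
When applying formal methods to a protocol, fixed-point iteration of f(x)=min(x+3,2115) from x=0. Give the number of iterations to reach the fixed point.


Step 1: x=0, cap=2115, increment=3
Step 2: x grows by 3 each step until capped at 2115; fixed point is x=2115
Step 3: iterations = ceil(2115/3) = 705

705


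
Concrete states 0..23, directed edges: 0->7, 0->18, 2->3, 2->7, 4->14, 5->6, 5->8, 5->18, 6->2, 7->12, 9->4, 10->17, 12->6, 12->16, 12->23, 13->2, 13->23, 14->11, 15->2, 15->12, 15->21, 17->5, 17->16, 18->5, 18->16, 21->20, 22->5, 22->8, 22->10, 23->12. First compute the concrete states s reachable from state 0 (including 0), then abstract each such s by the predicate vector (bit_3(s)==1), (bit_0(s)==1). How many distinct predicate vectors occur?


BFS from 0:
Concrete reachable: {0, 2, 3, 5, 6, 7, 8, 12, 16, 18, 23}
Abstract via predicates (bit_3(s)==1), (bit_0(s)==1):
  (0,0) <- {0, 2, 6, 16, 18}
  (0,1) <- {3, 5, 7, 23}
  (1,0) <- {8, 12}
Distinct abstract states = 3

3


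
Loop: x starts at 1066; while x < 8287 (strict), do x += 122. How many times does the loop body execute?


Step 1: x goes from 1066 toward 8287 by 122; the body runs while x<8287, so iterations = ceil((bound-start)/step)
Step 2: Distance=7221
Step 3: ceil(7221/122)=60

60


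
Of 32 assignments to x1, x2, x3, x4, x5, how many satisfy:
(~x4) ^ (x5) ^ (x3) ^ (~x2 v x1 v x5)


CNF with 4 clauses over 5 vars (32 assignments).
An assignment satisfies CNF iff every clause has >=1 true literal.
Check each row (bits = x1,x2,x3,x4,x5; clause T/F shown):
  row 0 [00000]: clauses=TFFT -> 0
  row 1 [00001]: clauses=TTFT -> 0
  row 2 [00010]: clauses=FFFT -> 0
  row 3 [00011]: clauses=FTFT -> 0
  row 4 [00100]: clauses=TFTT -> 0
  row 5 [00101]: clauses=TTTT -> 1
  row 6 [00110]: clauses=FFTT -> 0
  row 7 [00111]: clauses=FTTT -> 0
  row 8 [01000]: clauses=TFFF -> 0
  row 9 [01001]: clauses=TTFT -> 0
  row 10 [01010]: clauses=FFFF -> 0
  row 11 [01011]: clauses=FTFT -> 0
  row 12 [01100]: clauses=TFTF -> 0
  row 13 [01101]: clauses=TTTT -> 1
  row 14 [01110]: clauses=FFTF -> 0
  row 15 [01111]: clauses=FTTT -> 0
  row 16 [10000]: clauses=TFFT -> 0
  row 17 [10001]: clauses=TTFT -> 0
  row 18 [10010]: clauses=FFFT -> 0
  row 19 [10011]: clauses=FTFT -> 0
  row 20 [10100]: clauses=TFTT -> 0
  row 21 [10101]: clauses=TTTT -> 1
  row 22 [10110]: clauses=FFTT -> 0
  row 23 [10111]: clauses=FTTT -> 0
  row 24 [11000]: clauses=TFFT -> 0
  row 25 [11001]: clauses=TTFT -> 0
  row 26 [11010]: clauses=FFFT -> 0
  row 27 [11011]: clauses=FTFT -> 0
  row 28 [11100]: clauses=TFTT -> 0
  row 29 [11101]: clauses=TTTT -> 1
  row 30 [11110]: clauses=FFTT -> 0
  row 31 [11111]: clauses=FTTT -> 0
Full result column, 8 rows per line (x1,x2 fixed per line; x3,x4,x5 runs 000..111 left to right):
  rows 0-7 [x1,x2=00]: 00000100  (ones: 1)
  rows 8-15 [x1,x2=01]: 00000100  (ones: 1)
  rows 16-23 [x1,x2=10]: 00000100  (ones: 1)
  rows 24-31 [x1,x2=11]: 00000100  (ones: 1)
Satisfying assignments = 1+1+1+1 = 4

4


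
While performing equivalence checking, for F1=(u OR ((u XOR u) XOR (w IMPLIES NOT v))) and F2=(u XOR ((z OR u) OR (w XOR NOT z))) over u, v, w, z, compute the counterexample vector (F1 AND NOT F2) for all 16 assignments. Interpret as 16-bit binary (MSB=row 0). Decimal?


F1 = (u OR ((u XOR u) XOR (w IMPLIES NOT v)))
F2 = (u XOR ((z OR u) OR (w XOR NOT z)))
Counterexample to F1=>F2 is where F1=1 and F2=0.
Evaluate each row (bits = u,v,w,z, MSB first):
  row 0 [0000]: F1=1 F2=1 -> F1&~F2 -> 0
  row 1 [0001]: F1=1 F2=1 -> F1&~F2 -> 0
  row 2 [0010]: F1=1 F2=0 -> F1&~F2 -> 1
  row 3 [0011]: F1=1 F2=1 -> F1&~F2 -> 0
  row 4 [0100]: F1=1 F2=1 -> F1&~F2 -> 0
  row 5 [0101]: F1=1 F2=1 -> F1&~F2 -> 0
  row 6 [0110]: F1=0 F2=0 -> F1&~F2 -> 0
  row 7 [0111]: F1=0 F2=1 -> F1&~F2 -> 0
  row 8 [1000]: F1=1 F2=0 -> F1&~F2 -> 1
  row 9 [1001]: F1=1 F2=0 -> F1&~F2 -> 1
  row 10 [1010]: F1=1 F2=0 -> F1&~F2 -> 1
  row 11 [1011]: F1=1 F2=0 -> F1&~F2 -> 1
  row 12 [1100]: F1=1 F2=0 -> F1&~F2 -> 1
  row 13 [1101]: F1=1 F2=0 -> F1&~F2 -> 1
  row 14 [1110]: F1=1 F2=0 -> F1&~F2 -> 1
  row 15 [1111]: F1=1 F2=0 -> F1&~F2 -> 1
Full result column, 4 rows per line (u,v fixed per line; w,z runs 00..11 left to right):
  rows 0-3 [u,v=00]: 0010  = hex 2
  rows 4-7 [u,v=01]: 0000  = hex 0
  rows 8-11 [u,v=10]: 1111  = hex F
  rows 12-15 [u,v=11]: 1111  = hex F
Counterexample vector (row 0 .. row 15) = 0010000011111111
Output column grouped in 4s = 0010 0000 1111 1111 = 0x20FF
Convert to decimal digit by digit (value = value*16 + digit):
  2 -> 2
  2*16 + 0 = 32
  32*16 + 15 (F) = 527
  527*16 + 15 (F) = 8447
Decimal = 8447

8447


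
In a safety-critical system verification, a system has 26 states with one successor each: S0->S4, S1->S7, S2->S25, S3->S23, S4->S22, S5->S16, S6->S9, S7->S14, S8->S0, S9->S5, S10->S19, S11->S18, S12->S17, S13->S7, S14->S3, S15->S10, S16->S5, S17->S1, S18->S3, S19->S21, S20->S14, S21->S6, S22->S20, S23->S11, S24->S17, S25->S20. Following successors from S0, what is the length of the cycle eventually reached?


Trace from S0 until a state repeats:
  S0 -> S4 -> S22 -> S20 -> S14 -> S3 -> S23 -> S11 -> S18 -> S3
S3 first seen at step 5, revisited at step 9.
Cycle length = 9 - 5 = 4

4


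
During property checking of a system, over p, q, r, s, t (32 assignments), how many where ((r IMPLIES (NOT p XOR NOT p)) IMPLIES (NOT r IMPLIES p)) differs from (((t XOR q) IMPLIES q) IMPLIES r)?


F1 = ((r IMPLIES (NOT p XOR NOT p)) IMPLIES (NOT r IMPLIES p))
F2 = (((t XOR q) IMPLIES q) IMPLIES r)
Evaluate both on each of 32 rows (bits = p,q,r,s,t):
  row 0 [00000]: F1=0 F2=0 -> 0
  row 1 [00001]: F1=0 F2=1 (differ) -> 1
  row 2 [00010]: F1=0 F2=0 -> 0
  row 3 [00011]: F1=0 F2=1 (differ) -> 1
  row 4 [00100]: F1=1 F2=1 -> 0
  row 5 [00101]: F1=1 F2=1 -> 0
  row 6 [00110]: F1=1 F2=1 -> 0
  row 7 [00111]: F1=1 F2=1 -> 0
  row 8 [01000]: F1=0 F2=0 -> 0
  row 9 [01001]: F1=0 F2=0 -> 0
  row 10 [01010]: F1=0 F2=0 -> 0
  row 11 [01011]: F1=0 F2=0 -> 0
  row 12 [01100]: F1=1 F2=1 -> 0
  row 13 [01101]: F1=1 F2=1 -> 0
  row 14 [01110]: F1=1 F2=1 -> 0
  row 15 [01111]: F1=1 F2=1 -> 0
  row 16 [10000]: F1=1 F2=0 (differ) -> 1
  row 17 [10001]: F1=1 F2=1 -> 0
  row 18 [10010]: F1=1 F2=0 (differ) -> 1
  row 19 [10011]: F1=1 F2=1 -> 0
  row 20 [10100]: F1=1 F2=1 -> 0
  row 21 [10101]: F1=1 F2=1 -> 0
  row 22 [10110]: F1=1 F2=1 -> 0
  row 23 [10111]: F1=1 F2=1 -> 0
  row 24 [11000]: F1=1 F2=0 (differ) -> 1
  row 25 [11001]: F1=1 F2=0 (differ) -> 1
  row 26 [11010]: F1=1 F2=0 (differ) -> 1
  row 27 [11011]: F1=1 F2=0 (differ) -> 1
  row 28 [11100]: F1=1 F2=1 -> 0
  row 29 [11101]: F1=1 F2=1 -> 0
  row 30 [11110]: F1=1 F2=1 -> 0
  row 31 [11111]: F1=1 F2=1 -> 0
Full result column, 8 rows per line (p,q fixed per line; r,s,t runs 000..111 left to right):
  rows 0-7 [p,q=00]: 01010000  (ones: 2)
  rows 8-15 [p,q=01]: 00000000  (ones: 0)
  rows 16-23 [p,q=10]: 10100000  (ones: 2)
  rows 24-31 [p,q=11]: 11110000  (ones: 4)
Disagreements = 2+0+2+4 = 8

8


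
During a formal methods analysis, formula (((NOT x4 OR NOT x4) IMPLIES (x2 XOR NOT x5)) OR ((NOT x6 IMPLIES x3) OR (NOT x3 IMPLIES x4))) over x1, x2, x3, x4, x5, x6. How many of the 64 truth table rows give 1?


Formula: (((NOT x4 OR NOT x4) IMPLIES (x2 XOR NOT x5)) OR ((NOT x6 IMPLIES x3) OR (NOT x3 IMPLIES x4))) over 6 vars (64 rows)
Evaluate each row (x1, x2, x3, x4, x5, x6 as bits, MSB first):
  row 0 [000000]: (((NOT 0 OR NOT 0) IMPLIES (0 XOR NOT 0)) OR ((NOT 0 IMPLIES 0) OR (NOT 0 IMPLIES 0))) -> 1
  row 1 [000001]: (((NOT 0 OR NOT 0) IMPLIES (0 XOR NOT 0)) OR ((NOT 1 IMPLIES 0) OR (NOT 0 IMPLIES 0))) -> 1
  row 2 [000010]: (((NOT 0 OR NOT 0) IMPLIES (0 XOR NOT 1)) OR ((NOT 0 IMPLIES 0) OR (NOT 0 IMPLIES 0))) -> 0
  row 3 [000011]: (((NOT 0 OR NOT 0) IMPLIES (0 XOR NOT 1)) OR ((NOT 1 IMPLIES 0) OR (NOT 0 IMPLIES 0))) -> 1
  row 4 [000100]: (((NOT 1 OR NOT 1) IMPLIES (0 XOR NOT 0)) OR ((NOT 0 IMPLIES 0) OR (NOT 0 IMPLIES 1))) -> 1
  (every remaining row is evaluated the same way; all 64 results are listed next)
Full result column, 8 rows per line (x1,x2,x3 fixed per line; x4,x5,x6 runs 000..111 left to right):
  rows 0-7 [x1,x2,x3=000]: 11011111  (ones: 7)
  rows 8-15 [x1,x2,x3=001]: 11111111  (ones: 8)
  rows 16-23 [x1,x2,x3=010]: 01111111  (ones: 7)
  rows 24-31 [x1,x2,x3=011]: 11111111  (ones: 8)
  rows 32-39 [x1,x2,x3=100]: 11011111  (ones: 7)
  rows 40-47 [x1,x2,x3=101]: 11111111  (ones: 8)
  rows 48-55 [x1,x2,x3=110]: 01111111  (ones: 7)
  rows 56-63 [x1,x2,x3=111]: 11111111  (ones: 8)
Count of 1-rows = 7+8+7+8+7+8+7+8 = 60

60


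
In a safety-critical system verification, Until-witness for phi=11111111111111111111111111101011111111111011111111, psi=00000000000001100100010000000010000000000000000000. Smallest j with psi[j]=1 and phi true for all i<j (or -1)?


(phi U psi) at 0: need smallest j with psi[j]=1 and phi[i]=1 for all i in [0,j).
Scan from step 0:
  step 0: phi=1, psi=0 -> continue
  step 1: phi=1, psi=0 -> continue
  step 2: phi=1, psi=0 -> continue
  step 3: phi=1, psi=0 -> continue
  step 13: psi=1 and phi held for [0,13) -> witness found
Witness step = 13

13


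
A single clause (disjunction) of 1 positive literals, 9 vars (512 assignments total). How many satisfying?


Step 1: Total=2^9=512
Step 2: Unsat when all 1 false: 2^8=256
Step 3: Sat=512-256=256

256


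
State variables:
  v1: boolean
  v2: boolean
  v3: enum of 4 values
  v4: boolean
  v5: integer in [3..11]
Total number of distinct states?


State space = product of domain sizes of all variables.
Domain sizes:
  v1 (boolean): 2
  v2 (boolean): 2
  v3 (enum of 4 values): 4
  v4 (boolean): 2
  v5 (integer in [3..11]): 9
Product = 2 * 2 * 4 * 2 * 9 = 288

288


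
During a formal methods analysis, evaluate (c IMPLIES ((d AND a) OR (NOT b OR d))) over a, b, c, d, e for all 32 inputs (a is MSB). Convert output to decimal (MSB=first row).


Formula: (c IMPLIES ((d AND a) OR (NOT b OR d))) over a, b, c, d, e (32 rows)
Evaluate each row (bits = a,b,c,d,e, MSB first):
  row 0 [00000]: (0 IMPLIES ((0 AND 0) OR (NOT 0 OR 0))) -> 1
  row 1 [00001]: (0 IMPLIES ((0 AND 0) OR (NOT 0 OR 0))) -> 1
  row 2 [00010]: (0 IMPLIES ((1 AND 0) OR (NOT 0 OR 1))) -> 1
  row 3 [00011]: (0 IMPLIES ((1 AND 0) OR (NOT 0 OR 1))) -> 1
  row 4 [00100]: (1 IMPLIES ((0 AND 0) OR (NOT 0 OR 0))) -> 1
  row 5 [00101]: (1 IMPLIES ((0 AND 0) OR (NOT 0 OR 0))) -> 1
  row 6 [00110]: (1 IMPLIES ((1 AND 0) OR (NOT 0 OR 1))) -> 1
  row 7 [00111]: (1 IMPLIES ((1 AND 0) OR (NOT 0 OR 1))) -> 1
  row 8 [01000]: (0 IMPLIES ((0 AND 0) OR (NOT 1 OR 0))) -> 1
  row 9 [01001]: (0 IMPLIES ((0 AND 0) OR (NOT 1 OR 0))) -> 1
  row 10 [01010]: (0 IMPLIES ((1 AND 0) OR (NOT 1 OR 1))) -> 1
  row 11 [01011]: (0 IMPLIES ((1 AND 0) OR (NOT 1 OR 1))) -> 1
  row 12 [01100]: (1 IMPLIES ((0 AND 0) OR (NOT 1 OR 0))) -> 0
  row 13 [01101]: (1 IMPLIES ((0 AND 0) OR (NOT 1 OR 0))) -> 0
  row 14 [01110]: (1 IMPLIES ((1 AND 0) OR (NOT 1 OR 1))) -> 1
  row 15 [01111]: (1 IMPLIES ((1 AND 0) OR (NOT 1 OR 1))) -> 1
  row 16 [10000]: (0 IMPLIES ((0 AND 1) OR (NOT 0 OR 0))) -> 1
  row 17 [10001]: (0 IMPLIES ((0 AND 1) OR (NOT 0 OR 0))) -> 1
  row 18 [10010]: (0 IMPLIES ((1 AND 1) OR (NOT 0 OR 1))) -> 1
  row 19 [10011]: (0 IMPLIES ((1 AND 1) OR (NOT 0 OR 1))) -> 1
  row 20 [10100]: (1 IMPLIES ((0 AND 1) OR (NOT 0 OR 0))) -> 1
  row 21 [10101]: (1 IMPLIES ((0 AND 1) OR (NOT 0 OR 0))) -> 1
  row 22 [10110]: (1 IMPLIES ((1 AND 1) OR (NOT 0 OR 1))) -> 1
  row 23 [10111]: (1 IMPLIES ((1 AND 1) OR (NOT 0 OR 1))) -> 1
  row 24 [11000]: (0 IMPLIES ((0 AND 1) OR (NOT 1 OR 0))) -> 1
  row 25 [11001]: (0 IMPLIES ((0 AND 1) OR (NOT 1 OR 0))) -> 1
  row 26 [11010]: (0 IMPLIES ((1 AND 1) OR (NOT 1 OR 1))) -> 1
  row 27 [11011]: (0 IMPLIES ((1 AND 1) OR (NOT 1 OR 1))) -> 1
  row 28 [11100]: (1 IMPLIES ((0 AND 1) OR (NOT 1 OR 0))) -> 0
  row 29 [11101]: (1 IMPLIES ((0 AND 1) OR (NOT 1 OR 0))) -> 0
  row 30 [11110]: (1 IMPLIES ((1 AND 1) OR (NOT 1 OR 1))) -> 1
  row 31 [11111]: (1 IMPLIES ((1 AND 1) OR (NOT 1 OR 1))) -> 1
Full result column, 4 rows per line (a,b,c fixed per line; d,e runs 00..11 left to right):
  rows 0-3 [a,b,c=000]: 1111  = hex F
  rows 4-7 [a,b,c=001]: 1111  = hex F
  rows 8-11 [a,b,c=010]: 1111  = hex F
  rows 12-15 [a,b,c=011]: 0011  = hex 3
  rows 16-19 [a,b,c=100]: 1111  = hex F
  rows 20-23 [a,b,c=101]: 1111  = hex F
  rows 24-27 [a,b,c=110]: 1111  = hex F
  rows 28-31 [a,b,c=111]: 0011  = hex 3
Output column (row 0 .. row 31) = 11111111111100111111111111110011
Output column grouped in 4s = 1111 1111 1111 0011 1111 1111 1111 0011 = 0xFFF3FFF3
Convert to decimal digit by digit (value = value*16 + digit):
  F -> 15
  15*16 + 15 (F) = 255
  255*16 + 15 (F) = 4095
  4095*16 + 3 = 65523
  65523*16 + 15 (F) = 1048383
  1048383*16 + 15 (F) = 16774143
  16774143*16 + 15 (F) = 268386303
  268386303*16 + 3 = 4294180851
Decimal = 4294180851

4294180851


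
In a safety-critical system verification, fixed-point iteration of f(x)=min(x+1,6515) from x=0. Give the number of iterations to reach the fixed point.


Step 1: x=0, cap=6515, increment=1
Step 2: x grows by 1 each step until capped at 6515; fixed point is x=6515
Step 3: iterations = ceil(6515/1) = 6515

6515


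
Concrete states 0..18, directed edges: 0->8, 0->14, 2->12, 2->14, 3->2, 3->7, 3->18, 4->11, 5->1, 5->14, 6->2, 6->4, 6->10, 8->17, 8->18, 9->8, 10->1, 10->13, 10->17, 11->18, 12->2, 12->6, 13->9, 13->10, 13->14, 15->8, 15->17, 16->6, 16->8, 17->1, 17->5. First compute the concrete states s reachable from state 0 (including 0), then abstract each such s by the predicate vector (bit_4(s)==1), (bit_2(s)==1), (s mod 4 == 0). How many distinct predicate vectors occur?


BFS from 0:
Concrete reachable: {0, 1, 5, 8, 14, 17, 18}
Abstract via predicates (bit_4(s)==1), (bit_2(s)==1), (s mod 4 == 0):
  (0,0,0) <- {1}
  (0,0,1) <- {0, 8}
  (0,1,0) <- {5, 14}
  (1,0,0) <- {17, 18}
Distinct abstract states = 4

4


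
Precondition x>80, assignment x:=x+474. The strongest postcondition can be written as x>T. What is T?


Formula: sp(P, x:=E) = exists old_x. (x = E[old_x/x]) AND P[old_x/x] (old_x is the value of x before the assignment; eliminate old_x by solving x = E[old_x/x] for old_x)
Step 1: Precondition P: x>80, i.e. old_x > 80
Step 2: Assignment gives x = old_x + 474, so old_x = x - 474
Step 3: Substitute into P: x - 474 > 80
Step 4: Simplify: x > 80+474 = 554

554


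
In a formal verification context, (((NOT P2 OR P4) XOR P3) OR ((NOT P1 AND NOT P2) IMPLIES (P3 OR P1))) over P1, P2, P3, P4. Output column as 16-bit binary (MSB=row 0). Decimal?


Formula: (((NOT P2 OR P4) XOR P3) OR ((NOT P1 AND NOT P2) IMPLIES (P3 OR P1))) over P1, P2, P3, P4 (16 rows)
Evaluate each row (bits = P1,P2,P3,P4, MSB first):
  row 0 [0000]: (((NOT 0 OR 0) XOR 0) OR ((NOT 0 AND NOT 0) IMPLIES (0 OR 0))) -> 1
  row 1 [0001]: (((NOT 0 OR 1) XOR 0) OR ((NOT 0 AND NOT 0) IMPLIES (0 OR 0))) -> 1
  row 2 [0010]: (((NOT 0 OR 0) XOR 1) OR ((NOT 0 AND NOT 0) IMPLIES (1 OR 0))) -> 1
  row 3 [0011]: (((NOT 0 OR 1) XOR 1) OR ((NOT 0 AND NOT 0) IMPLIES (1 OR 0))) -> 1
  row 4 [0100]: (((NOT 1 OR 0) XOR 0) OR ((NOT 0 AND NOT 1) IMPLIES (0 OR 0))) -> 1
  row 5 [0101]: (((NOT 1 OR 1) XOR 0) OR ((NOT 0 AND NOT 1) IMPLIES (0 OR 0))) -> 1
  row 6 [0110]: (((NOT 1 OR 0) XOR 1) OR ((NOT 0 AND NOT 1) IMPLIES (1 OR 0))) -> 1
  row 7 [0111]: (((NOT 1 OR 1) XOR 1) OR ((NOT 0 AND NOT 1) IMPLIES (1 OR 0))) -> 1
  row 8 [1000]: (((NOT 0 OR 0) XOR 0) OR ((NOT 1 AND NOT 0) IMPLIES (0 OR 1))) -> 1
  row 9 [1001]: (((NOT 0 OR 1) XOR 0) OR ((NOT 1 AND NOT 0) IMPLIES (0 OR 1))) -> 1
  row 10 [1010]: (((NOT 0 OR 0) XOR 1) OR ((NOT 1 AND NOT 0) IMPLIES (1 OR 1))) -> 1
  row 11 [1011]: (((NOT 0 OR 1) XOR 1) OR ((NOT 1 AND NOT 0) IMPLIES (1 OR 1))) -> 1
  row 12 [1100]: (((NOT 1 OR 0) XOR 0) OR ((NOT 1 AND NOT 1) IMPLIES (0 OR 1))) -> 1
  row 13 [1101]: (((NOT 1 OR 1) XOR 0) OR ((NOT 1 AND NOT 1) IMPLIES (0 OR 1))) -> 1
  row 14 [1110]: (((NOT 1 OR 0) XOR 1) OR ((NOT 1 AND NOT 1) IMPLIES (1 OR 1))) -> 1
  row 15 [1111]: (((NOT 1 OR 1) XOR 1) OR ((NOT 1 AND NOT 1) IMPLIES (1 OR 1))) -> 1
Full result column, 4 rows per line (P1,P2 fixed per line; P3,P4 runs 00..11 left to right):
  rows 0-3 [P1,P2=00]: 1111  = hex F
  rows 4-7 [P1,P2=01]: 1111  = hex F
  rows 8-11 [P1,P2=10]: 1111  = hex F
  rows 12-15 [P1,P2=11]: 1111  = hex F
Output column (row 0 .. row 15) = 1111111111111111
Output column grouped in 4s = 1111 1111 1111 1111 = 0xFFFF
Convert to decimal digit by digit (value = value*16 + digit):
  F -> 15
  15*16 + 15 (F) = 255
  255*16 + 15 (F) = 4095
  4095*16 + 15 (F) = 65535
Decimal = 65535

65535


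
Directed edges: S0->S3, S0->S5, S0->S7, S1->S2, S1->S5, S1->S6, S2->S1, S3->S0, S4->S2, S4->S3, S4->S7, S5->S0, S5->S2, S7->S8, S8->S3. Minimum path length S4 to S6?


BFS layer-by-layer from S4:
  dist 0: {S4}
  dist 1: {S2, S3, S7}
  dist 2: {S0, S1, S8}
  dist 3: {S5, S6}
  -> S6 reached at distance 3
Shortest path length = 3

3


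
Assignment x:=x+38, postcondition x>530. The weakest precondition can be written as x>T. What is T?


Formula: wp(x:=E, P) = P[E/x] (substitute E for x in postcondition)
Step 1: Postcondition: x>530
Step 2: Substitute x+38 for x: x+38>530
Step 3: Solve for x: x > 530-38 = 492

492


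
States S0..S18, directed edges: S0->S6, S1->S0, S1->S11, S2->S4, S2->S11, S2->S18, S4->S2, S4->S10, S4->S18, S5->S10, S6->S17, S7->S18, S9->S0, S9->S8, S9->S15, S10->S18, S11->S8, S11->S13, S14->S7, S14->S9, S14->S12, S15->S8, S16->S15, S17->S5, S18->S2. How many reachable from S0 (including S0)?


BFS from S0:
  layer 0: {S0}
  layer 1: {S6}
  layer 2: {S17}
  layer 3: {S5}
  layer 4: {S10}
  layer 5: {S18}
  layer 6: {S2}
  layer 7: {S4, S11}
  layer 8: {S8, S13}
Reachable set: {S0, S2, S4, S5, S6, S8, S10, S11, S13, S17, S18}
Count = 11

11


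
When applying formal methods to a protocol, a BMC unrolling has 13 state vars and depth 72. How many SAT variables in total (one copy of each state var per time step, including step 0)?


BMC unrolls to depth k, creating one copy of each state var for steps 0..k.
Step count = 72 + 1 = 73 (steps 0 through 72)
Vars per step = 13
Total = 13 * 73 = 949

949


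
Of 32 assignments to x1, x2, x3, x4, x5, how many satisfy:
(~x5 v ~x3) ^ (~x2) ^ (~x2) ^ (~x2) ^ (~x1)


CNF with 5 clauses over 5 vars (32 assignments).
An assignment satisfies CNF iff every clause has >=1 true literal.
Check each row (bits = x1,x2,x3,x4,x5; clause T/F shown):
  row 0 [00000]: clauses=TTTTT -> 1
  row 1 [00001]: clauses=TTTTT -> 1
  row 2 [00010]: clauses=TTTTT -> 1
  row 3 [00011]: clauses=TTTTT -> 1
  row 4 [00100]: clauses=TTTTT -> 1
  row 5 [00101]: clauses=FTTTT -> 0
  row 6 [00110]: clauses=TTTTT -> 1
  row 7 [00111]: clauses=FTTTT -> 0
  row 8 [01000]: clauses=TFFFT -> 0
  row 9 [01001]: clauses=TFFFT -> 0
  row 10 [01010]: clauses=TFFFT -> 0
  row 11 [01011]: clauses=TFFFT -> 0
  row 12 [01100]: clauses=TFFFT -> 0
  row 13 [01101]: clauses=FFFFT -> 0
  row 14 [01110]: clauses=TFFFT -> 0
  row 15 [01111]: clauses=FFFFT -> 0
  row 16 [10000]: clauses=TTTTF -> 0
  row 17 [10001]: clauses=TTTTF -> 0
  row 18 [10010]: clauses=TTTTF -> 0
  row 19 [10011]: clauses=TTTTF -> 0
  row 20 [10100]: clauses=TTTTF -> 0
  row 21 [10101]: clauses=FTTTF -> 0
  row 22 [10110]: clauses=TTTTF -> 0
  row 23 [10111]: clauses=FTTTF -> 0
  row 24 [11000]: clauses=TFFFF -> 0
  row 25 [11001]: clauses=TFFFF -> 0
  row 26 [11010]: clauses=TFFFF -> 0
  row 27 [11011]: clauses=TFFFF -> 0
  row 28 [11100]: clauses=TFFFF -> 0
  row 29 [11101]: clauses=FFFFF -> 0
  row 30 [11110]: clauses=TFFFF -> 0
  row 31 [11111]: clauses=FFFFF -> 0
Full result column, 8 rows per line (x1,x2 fixed per line; x3,x4,x5 runs 000..111 left to right):
  rows 0-7 [x1,x2=00]: 11111010  (ones: 6)
  rows 8-15 [x1,x2=01]: 00000000  (ones: 0)
  rows 16-23 [x1,x2=10]: 00000000  (ones: 0)
  rows 24-31 [x1,x2=11]: 00000000  (ones: 0)
Satisfying assignments = 6+0+0+0 = 6

6


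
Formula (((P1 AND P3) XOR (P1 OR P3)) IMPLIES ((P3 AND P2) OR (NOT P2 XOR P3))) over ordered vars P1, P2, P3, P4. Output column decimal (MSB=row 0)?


Formula: (((P1 AND P3) XOR (P1 OR P3)) IMPLIES ((P3 AND P2) OR (NOT P2 XOR P3))) over P1, P2, P3, P4 (16 rows)
Evaluate each row (bits = P1,P2,P3,P4, MSB first):
  row 0 [0000]: (((0 AND 0) XOR (0 OR 0)) IMPLIES ((0 AND 0) OR (NOT 0 XOR 0))) -> 1
  row 1 [0001]: (((0 AND 0) XOR (0 OR 0)) IMPLIES ((0 AND 0) OR (NOT 0 XOR 0))) -> 1
  row 2 [0010]: (((0 AND 1) XOR (0 OR 1)) IMPLIES ((1 AND 0) OR (NOT 0 XOR 1))) -> 0
  row 3 [0011]: (((0 AND 1) XOR (0 OR 1)) IMPLIES ((1 AND 0) OR (NOT 0 XOR 1))) -> 0
  row 4 [0100]: (((0 AND 0) XOR (0 OR 0)) IMPLIES ((0 AND 1) OR (NOT 1 XOR 0))) -> 1
  row 5 [0101]: (((0 AND 0) XOR (0 OR 0)) IMPLIES ((0 AND 1) OR (NOT 1 XOR 0))) -> 1
  row 6 [0110]: (((0 AND 1) XOR (0 OR 1)) IMPLIES ((1 AND 1) OR (NOT 1 XOR 1))) -> 1
  row 7 [0111]: (((0 AND 1) XOR (0 OR 1)) IMPLIES ((1 AND 1) OR (NOT 1 XOR 1))) -> 1
  row 8 [1000]: (((1 AND 0) XOR (1 OR 0)) IMPLIES ((0 AND 0) OR (NOT 0 XOR 0))) -> 1
  row 9 [1001]: (((1 AND 0) XOR (1 OR 0)) IMPLIES ((0 AND 0) OR (NOT 0 XOR 0))) -> 1
  row 10 [1010]: (((1 AND 1) XOR (1 OR 1)) IMPLIES ((1 AND 0) OR (NOT 0 XOR 1))) -> 1
  row 11 [1011]: (((1 AND 1) XOR (1 OR 1)) IMPLIES ((1 AND 0) OR (NOT 0 XOR 1))) -> 1
  row 12 [1100]: (((1 AND 0) XOR (1 OR 0)) IMPLIES ((0 AND 1) OR (NOT 1 XOR 0))) -> 0
  row 13 [1101]: (((1 AND 0) XOR (1 OR 0)) IMPLIES ((0 AND 1) OR (NOT 1 XOR 0))) -> 0
  row 14 [1110]: (((1 AND 1) XOR (1 OR 1)) IMPLIES ((1 AND 1) OR (NOT 1 XOR 1))) -> 1
  row 15 [1111]: (((1 AND 1) XOR (1 OR 1)) IMPLIES ((1 AND 1) OR (NOT 1 XOR 1))) -> 1
Full result column, 4 rows per line (P1,P2 fixed per line; P3,P4 runs 00..11 left to right):
  rows 0-3 [P1,P2=00]: 1100  = hex C
  rows 4-7 [P1,P2=01]: 1111  = hex F
  rows 8-11 [P1,P2=10]: 1111  = hex F
  rows 12-15 [P1,P2=11]: 0011  = hex 3
Output column (row 0 .. row 15) = 1100111111110011
Output column grouped in 4s = 1100 1111 1111 0011 = 0xCFF3
Convert to decimal digit by digit (value = value*16 + digit):
  C -> 12
  12*16 + 15 (F) = 207
  207*16 + 15 (F) = 3327
  3327*16 + 3 = 53235
Decimal = 53235

53235


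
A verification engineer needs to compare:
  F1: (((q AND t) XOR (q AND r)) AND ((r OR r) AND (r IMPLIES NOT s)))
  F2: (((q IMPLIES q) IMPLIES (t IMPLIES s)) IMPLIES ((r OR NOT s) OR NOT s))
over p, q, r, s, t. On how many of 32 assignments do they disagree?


F1 = (((q AND t) XOR (q AND r)) AND ((r OR r) AND (r IMPLIES NOT s)))
F2 = (((q IMPLIES q) IMPLIES (t IMPLIES s)) IMPLIES ((r OR NOT s) OR NOT s))
Evaluate both on each of 32 rows (bits = p,q,r,s,t):
  row 0 [00000]: F1=0 F2=1 (differ) -> 1
  row 1 [00001]: F1=0 F2=1 (differ) -> 1
  row 2 [00010]: F1=0 F2=0 -> 0
  row 3 [00011]: F1=0 F2=0 -> 0
  row 4 [00100]: F1=0 F2=1 (differ) -> 1
  row 5 [00101]: F1=0 F2=1 (differ) -> 1
  row 6 [00110]: F1=0 F2=1 (differ) -> 1
  row 7 [00111]: F1=0 F2=1 (differ) -> 1
  row 8 [01000]: F1=0 F2=1 (differ) -> 1
  row 9 [01001]: F1=0 F2=1 (differ) -> 1
  row 10 [01010]: F1=0 F2=0 -> 0
  row 11 [01011]: F1=0 F2=0 -> 0
  row 12 [01100]: F1=1 F2=1 -> 0
  row 13 [01101]: F1=0 F2=1 (differ) -> 1
  row 14 [01110]: F1=0 F2=1 (differ) -> 1
  row 15 [01111]: F1=0 F2=1 (differ) -> 1
  row 16 [10000]: F1=0 F2=1 (differ) -> 1
  row 17 [10001]: F1=0 F2=1 (differ) -> 1
  row 18 [10010]: F1=0 F2=0 -> 0
  row 19 [10011]: F1=0 F2=0 -> 0
  row 20 [10100]: F1=0 F2=1 (differ) -> 1
  row 21 [10101]: F1=0 F2=1 (differ) -> 1
  row 22 [10110]: F1=0 F2=1 (differ) -> 1
  row 23 [10111]: F1=0 F2=1 (differ) -> 1
  row 24 [11000]: F1=0 F2=1 (differ) -> 1
  row 25 [11001]: F1=0 F2=1 (differ) -> 1
  row 26 [11010]: F1=0 F2=0 -> 0
  row 27 [11011]: F1=0 F2=0 -> 0
  row 28 [11100]: F1=1 F2=1 -> 0
  row 29 [11101]: F1=0 F2=1 (differ) -> 1
  row 30 [11110]: F1=0 F2=1 (differ) -> 1
  row 31 [11111]: F1=0 F2=1 (differ) -> 1
Full result column, 8 rows per line (p,q fixed per line; r,s,t runs 000..111 left to right):
  rows 0-7 [p,q=00]: 11001111  (ones: 6)
  rows 8-15 [p,q=01]: 11000111  (ones: 5)
  rows 16-23 [p,q=10]: 11001111  (ones: 6)
  rows 24-31 [p,q=11]: 11000111  (ones: 5)
Disagreements = 6+5+6+5 = 22

22


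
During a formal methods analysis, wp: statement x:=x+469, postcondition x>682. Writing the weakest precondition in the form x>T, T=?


Formula: wp(x:=E, P) = P[E/x] (substitute E for x in postcondition)
Step 1: Postcondition: x>682
Step 2: Substitute x+469 for x: x+469>682
Step 3: Solve for x: x > 682-469 = 213

213


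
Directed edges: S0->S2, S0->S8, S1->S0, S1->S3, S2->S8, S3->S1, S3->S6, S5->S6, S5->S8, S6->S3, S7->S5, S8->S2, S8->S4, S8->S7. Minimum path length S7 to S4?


BFS layer-by-layer from S7:
  dist 0: {S7}
  dist 1: {S5}
  dist 2: {S6, S8}
  dist 3: {S2, S3, S4}
  -> S4 reached at distance 3
Shortest path length = 3

3


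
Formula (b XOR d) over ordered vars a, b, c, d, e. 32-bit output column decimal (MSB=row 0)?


Formula: (b XOR d) over a, b, c, d, e (32 rows)
Evaluate each row (bits = a,b,c,d,e, MSB first):
  row 0 [00000]: (0 XOR 0) -> 0
  row 1 [00001]: (0 XOR 0) -> 0
  row 2 [00010]: (0 XOR 1) -> 1
  row 3 [00011]: (0 XOR 1) -> 1
  row 4 [00100]: (0 XOR 0) -> 0
  row 5 [00101]: (0 XOR 0) -> 0
  row 6 [00110]: (0 XOR 1) -> 1
  row 7 [00111]: (0 XOR 1) -> 1
  row 8 [01000]: (1 XOR 0) -> 1
  row 9 [01001]: (1 XOR 0) -> 1
  row 10 [01010]: (1 XOR 1) -> 0
  row 11 [01011]: (1 XOR 1) -> 0
  row 12 [01100]: (1 XOR 0) -> 1
  row 13 [01101]: (1 XOR 0) -> 1
  row 14 [01110]: (1 XOR 1) -> 0
  row 15 [01111]: (1 XOR 1) -> 0
  row 16 [10000]: (0 XOR 0) -> 0
  row 17 [10001]: (0 XOR 0) -> 0
  row 18 [10010]: (0 XOR 1) -> 1
  row 19 [10011]: (0 XOR 1) -> 1
  row 20 [10100]: (0 XOR 0) -> 0
  row 21 [10101]: (0 XOR 0) -> 0
  row 22 [10110]: (0 XOR 1) -> 1
  row 23 [10111]: (0 XOR 1) -> 1
  row 24 [11000]: (1 XOR 0) -> 1
  row 25 [11001]: (1 XOR 0) -> 1
  row 26 [11010]: (1 XOR 1) -> 0
  row 27 [11011]: (1 XOR 1) -> 0
  row 28 [11100]: (1 XOR 0) -> 1
  row 29 [11101]: (1 XOR 0) -> 1
  row 30 [11110]: (1 XOR 1) -> 0
  row 31 [11111]: (1 XOR 1) -> 0
Full result column, 4 rows per line (a,b,c fixed per line; d,e runs 00..11 left to right):
  rows 0-3 [a,b,c=000]: 0011  = hex 3
  rows 4-7 [a,b,c=001]: 0011  = hex 3
  rows 8-11 [a,b,c=010]: 1100  = hex C
  rows 12-15 [a,b,c=011]: 1100  = hex C
  rows 16-19 [a,b,c=100]: 0011  = hex 3
  rows 20-23 [a,b,c=101]: 0011  = hex 3
  rows 24-27 [a,b,c=110]: 1100  = hex C
  rows 28-31 [a,b,c=111]: 1100  = hex C
Output column (row 0 .. row 31) = 00110011110011000011001111001100
Output column grouped in 4s = 0011 0011 1100 1100 0011 0011 1100 1100 = 0x33CC33CC
Convert to decimal digit by digit (value = value*16 + digit):
  3 -> 3
  3*16 + 3 = 51
  51*16 + 12 (C) = 828
  828*16 + 12 (C) = 13260
  13260*16 + 3 = 212163
  212163*16 + 3 = 3394611
  3394611*16 + 12 (C) = 54313788
  54313788*16 + 12 (C) = 869020620
Decimal = 869020620

869020620


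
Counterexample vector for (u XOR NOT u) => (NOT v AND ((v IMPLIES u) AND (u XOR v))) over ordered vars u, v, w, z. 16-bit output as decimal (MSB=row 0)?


F1 = (u XOR NOT u)
F2 = (NOT v AND ((v IMPLIES u) AND (u XOR v)))
Counterexample to F1=>F2 is where F1=1 and F2=0.
Evaluate each row (bits = u,v,w,z, MSB first):
  row 0 [0000]: F1=1 F2=0 -> F1&~F2 -> 1
  row 1 [0001]: F1=1 F2=0 -> F1&~F2 -> 1
  row 2 [0010]: F1=1 F2=0 -> F1&~F2 -> 1
  row 3 [0011]: F1=1 F2=0 -> F1&~F2 -> 1
  row 4 [0100]: F1=1 F2=0 -> F1&~F2 -> 1
  row 5 [0101]: F1=1 F2=0 -> F1&~F2 -> 1
  row 6 [0110]: F1=1 F2=0 -> F1&~F2 -> 1
  row 7 [0111]: F1=1 F2=0 -> F1&~F2 -> 1
  row 8 [1000]: F1=1 F2=1 -> F1&~F2 -> 0
  row 9 [1001]: F1=1 F2=1 -> F1&~F2 -> 0
  row 10 [1010]: F1=1 F2=1 -> F1&~F2 -> 0
  row 11 [1011]: F1=1 F2=1 -> F1&~F2 -> 0
  row 12 [1100]: F1=1 F2=0 -> F1&~F2 -> 1
  row 13 [1101]: F1=1 F2=0 -> F1&~F2 -> 1
  row 14 [1110]: F1=1 F2=0 -> F1&~F2 -> 1
  row 15 [1111]: F1=1 F2=0 -> F1&~F2 -> 1
Full result column, 4 rows per line (u,v fixed per line; w,z runs 00..11 left to right):
  rows 0-3 [u,v=00]: 1111  = hex F
  rows 4-7 [u,v=01]: 1111  = hex F
  rows 8-11 [u,v=10]: 0000  = hex 0
  rows 12-15 [u,v=11]: 1111  = hex F
Counterexample vector (row 0 .. row 15) = 1111111100001111
Output column grouped in 4s = 1111 1111 0000 1111 = 0xFF0F
Convert to decimal digit by digit (value = value*16 + digit):
  F -> 15
  15*16 + 15 (F) = 255
  255*16 + 0 = 4080
  4080*16 + 15 (F) = 65295
Decimal = 65295

65295


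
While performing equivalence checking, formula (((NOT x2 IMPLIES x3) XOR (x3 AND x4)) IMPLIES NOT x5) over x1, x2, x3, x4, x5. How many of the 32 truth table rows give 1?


Formula: (((NOT x2 IMPLIES x3) XOR (x3 AND x4)) IMPLIES NOT x5) over 5 vars (32 rows)
Evaluate each row (x1, x2, x3, x4, x5 as bits, MSB first):
  row 0 [00000]: (((NOT 0 IMPLIES 0) XOR (0 AND 0)) IMPLIES NOT 0) -> 1
  row 1 [00001]: (((NOT 0 IMPLIES 0) XOR (0 AND 0)) IMPLIES NOT 1) -> 1
  row 2 [00010]: (((NOT 0 IMPLIES 0) XOR (0 AND 1)) IMPLIES NOT 0) -> 1
  row 3 [00011]: (((NOT 0 IMPLIES 0) XOR (0 AND 1)) IMPLIES NOT 1) -> 1
  row 4 [00100]: (((NOT 0 IMPLIES 1) XOR (1 AND 0)) IMPLIES NOT 0) -> 1
  row 5 [00101]: (((NOT 0 IMPLIES 1) XOR (1 AND 0)) IMPLIES NOT 1) -> 0
  row 6 [00110]: (((NOT 0 IMPLIES 1) XOR (1 AND 1)) IMPLIES NOT 0) -> 1
  row 7 [00111]: (((NOT 0 IMPLIES 1) XOR (1 AND 1)) IMPLIES NOT 1) -> 1
  row 8 [01000]: (((NOT 1 IMPLIES 0) XOR (0 AND 0)) IMPLIES NOT 0) -> 1
  row 9 [01001]: (((NOT 1 IMPLIES 0) XOR (0 AND 0)) IMPLIES NOT 1) -> 0
  row 10 [01010]: (((NOT 1 IMPLIES 0) XOR (0 AND 1)) IMPLIES NOT 0) -> 1
  row 11 [01011]: (((NOT 1 IMPLIES 0) XOR (0 AND 1)) IMPLIES NOT 1) -> 0
  row 12 [01100]: (((NOT 1 IMPLIES 1) XOR (1 AND 0)) IMPLIES NOT 0) -> 1
  row 13 [01101]: (((NOT 1 IMPLIES 1) XOR (1 AND 0)) IMPLIES NOT 1) -> 0
  row 14 [01110]: (((NOT 1 IMPLIES 1) XOR (1 AND 1)) IMPLIES NOT 0) -> 1
  row 15 [01111]: (((NOT 1 IMPLIES 1) XOR (1 AND 1)) IMPLIES NOT 1) -> 1
  row 16 [10000]: (((NOT 0 IMPLIES 0) XOR (0 AND 0)) IMPLIES NOT 0) -> 1
  row 17 [10001]: (((NOT 0 IMPLIES 0) XOR (0 AND 0)) IMPLIES NOT 1) -> 1
  row 18 [10010]: (((NOT 0 IMPLIES 0) XOR (0 AND 1)) IMPLIES NOT 0) -> 1
  row 19 [10011]: (((NOT 0 IMPLIES 0) XOR (0 AND 1)) IMPLIES NOT 1) -> 1
  row 20 [10100]: (((NOT 0 IMPLIES 1) XOR (1 AND 0)) IMPLIES NOT 0) -> 1
  row 21 [10101]: (((NOT 0 IMPLIES 1) XOR (1 AND 0)) IMPLIES NOT 1) -> 0
  row 22 [10110]: (((NOT 0 IMPLIES 1) XOR (1 AND 1)) IMPLIES NOT 0) -> 1
  row 23 [10111]: (((NOT 0 IMPLIES 1) XOR (1 AND 1)) IMPLIES NOT 1) -> 1
  row 24 [11000]: (((NOT 1 IMPLIES 0) XOR (0 AND 0)) IMPLIES NOT 0) -> 1
  row 25 [11001]: (((NOT 1 IMPLIES 0) XOR (0 AND 0)) IMPLIES NOT 1) -> 0
  row 26 [11010]: (((NOT 1 IMPLIES 0) XOR (0 AND 1)) IMPLIES NOT 0) -> 1
  row 27 [11011]: (((NOT 1 IMPLIES 0) XOR (0 AND 1)) IMPLIES NOT 1) -> 0
  row 28 [11100]: (((NOT 1 IMPLIES 1) XOR (1 AND 0)) IMPLIES NOT 0) -> 1
  row 29 [11101]: (((NOT 1 IMPLIES 1) XOR (1 AND 0)) IMPLIES NOT 1) -> 0
  row 30 [11110]: (((NOT 1 IMPLIES 1) XOR (1 AND 1)) IMPLIES NOT 0) -> 1
  row 31 [11111]: (((NOT 1 IMPLIES 1) XOR (1 AND 1)) IMPLIES NOT 1) -> 1
Full result column, 8 rows per line (x1,x2 fixed per line; x3,x4,x5 runs 000..111 left to right):
  rows 0-7 [x1,x2=00]: 11111011  (ones: 7)
  rows 8-15 [x1,x2=01]: 10101011  (ones: 5)
  rows 16-23 [x1,x2=10]: 11111011  (ones: 7)
  rows 24-31 [x1,x2=11]: 10101011  (ones: 5)
Count of 1-rows = 7+5+7+5 = 24

24


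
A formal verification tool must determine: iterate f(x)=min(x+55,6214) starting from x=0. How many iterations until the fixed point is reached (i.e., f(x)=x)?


Step 1: x=0, cap=6214, increment=55
Step 2: x grows by 55 each step until capped at 6214; fixed point is x=6214
Step 3: iterations = ceil(6214/55) = 113

113


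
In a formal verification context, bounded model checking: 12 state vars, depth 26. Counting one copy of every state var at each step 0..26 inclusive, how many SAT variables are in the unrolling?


BMC unrolls to depth k, creating one copy of each state var for steps 0..k.
Step count = 26 + 1 = 27 (steps 0 through 26)
Vars per step = 12
Total = 12 * 27 = 324

324


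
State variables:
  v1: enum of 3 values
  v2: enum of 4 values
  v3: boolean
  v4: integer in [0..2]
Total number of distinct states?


State space = product of domain sizes of all variables.
Domain sizes:
  v1 (enum of 3 values): 3
  v2 (enum of 4 values): 4
  v3 (boolean): 2
  v4 (integer in [0..2]): 3
Product = 3 * 4 * 2 * 3 = 72

72


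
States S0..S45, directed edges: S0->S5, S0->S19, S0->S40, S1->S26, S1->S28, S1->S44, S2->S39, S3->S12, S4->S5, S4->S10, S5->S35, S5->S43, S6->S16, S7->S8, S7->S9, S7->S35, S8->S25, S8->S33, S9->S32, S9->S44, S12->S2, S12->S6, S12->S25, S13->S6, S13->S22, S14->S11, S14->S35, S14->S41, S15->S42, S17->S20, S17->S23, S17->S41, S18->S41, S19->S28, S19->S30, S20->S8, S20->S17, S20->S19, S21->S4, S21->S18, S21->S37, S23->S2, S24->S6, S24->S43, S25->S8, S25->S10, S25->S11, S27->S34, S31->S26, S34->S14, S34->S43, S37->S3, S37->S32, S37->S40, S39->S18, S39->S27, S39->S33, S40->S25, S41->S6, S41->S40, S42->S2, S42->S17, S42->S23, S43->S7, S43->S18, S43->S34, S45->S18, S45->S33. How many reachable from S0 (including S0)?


BFS from S0:
  layer 0: {S0}
  layer 1: {S5, S19, S40}
  layer 2: {S25, S28, S30, S35, S43}
  layer 3: {S7, S8, S10, S11, S18, S34}
  layer 4: {S9, S14, S33, S41}
  layer 5: {S6, S32, S44}
  layer 6: {S16}
Reachable set: {S0, S5, S6, S7, S8, S9, S10, S11, S14, S16, S18, S19, S25, S28, S30, S32, S33, S34, S35, S40, S41, S43, S44}
Count = 23

23


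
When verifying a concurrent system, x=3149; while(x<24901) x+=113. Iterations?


Step 1: x goes from 3149 toward 24901 by 113; the body runs while x<24901, so iterations = ceil((bound-start)/step)
Step 2: Distance=21752
Step 3: ceil(21752/113)=193

193


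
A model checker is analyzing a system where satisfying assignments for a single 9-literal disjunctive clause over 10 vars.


Step 1: Total=2^10=1024
Step 2: Unsat when all 9 false: 2^1=2
Step 3: Sat=1024-2=1022

1022


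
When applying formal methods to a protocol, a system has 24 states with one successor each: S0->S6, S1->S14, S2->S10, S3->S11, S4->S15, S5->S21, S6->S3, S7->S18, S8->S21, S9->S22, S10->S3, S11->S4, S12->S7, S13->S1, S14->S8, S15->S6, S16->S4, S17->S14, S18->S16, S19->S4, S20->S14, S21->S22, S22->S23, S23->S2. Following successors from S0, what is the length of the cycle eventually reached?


Trace from S0 until a state repeats:
  S0 -> S6 -> S3 -> S11 -> S4 -> S15 -> S6
S6 first seen at step 1, revisited at step 6.
Cycle length = 6 - 1 = 5

5


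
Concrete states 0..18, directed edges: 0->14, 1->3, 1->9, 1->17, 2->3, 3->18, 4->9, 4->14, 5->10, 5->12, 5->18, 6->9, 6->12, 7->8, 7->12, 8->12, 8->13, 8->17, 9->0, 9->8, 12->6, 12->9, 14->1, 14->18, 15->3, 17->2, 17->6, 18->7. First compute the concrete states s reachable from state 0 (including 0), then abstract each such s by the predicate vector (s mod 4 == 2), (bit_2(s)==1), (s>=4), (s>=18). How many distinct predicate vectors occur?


BFS from 0:
Concrete reachable: {0, 1, 2, 3, 6, 7, 8, 9, 12, 13, 14, 17, 18}
Abstract via predicates (s mod 4 == 2), (bit_2(s)==1), (s>=4), (s>=18):
  (0,0,0,0) <- {0, 1, 3}
  (0,0,1,0) <- {8, 9, 17}
  (0,1,1,0) <- {7, 12, 13}
  (1,0,0,0) <- {2}
  (1,0,1,1) <- {18}
  (1,1,1,0) <- {6, 14}
Distinct abstract states = 6

6


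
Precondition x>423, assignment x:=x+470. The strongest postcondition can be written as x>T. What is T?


Formula: sp(P, x:=E) = exists old_x. (x = E[old_x/x]) AND P[old_x/x] (old_x is the value of x before the assignment; eliminate old_x by solving x = E[old_x/x] for old_x)
Step 1: Precondition P: x>423, i.e. old_x > 423
Step 2: Assignment gives x = old_x + 470, so old_x = x - 470
Step 3: Substitute into P: x - 470 > 423
Step 4: Simplify: x > 423+470 = 893

893


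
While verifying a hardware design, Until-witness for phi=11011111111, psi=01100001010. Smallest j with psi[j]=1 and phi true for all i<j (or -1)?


(phi U psi) at 0: need smallest j with psi[j]=1 and phi[i]=1 for all i in [0,j).
Scan from step 0:
  step 0: phi=1, psi=0 -> continue
  step 1: psi=1 and phi held for [0,1) -> witness found
Witness step = 1

1


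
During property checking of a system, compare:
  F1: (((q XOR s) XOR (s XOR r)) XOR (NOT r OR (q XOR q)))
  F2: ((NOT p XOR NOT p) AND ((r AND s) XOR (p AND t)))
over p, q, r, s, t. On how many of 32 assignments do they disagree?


F1 = (((q XOR s) XOR (s XOR r)) XOR (NOT r OR (q XOR q)))
F2 = ((NOT p XOR NOT p) AND ((r AND s) XOR (p AND t)))
Evaluate both on each of 32 rows (bits = p,q,r,s,t):
  row 0 [00000]: F1=1 F2=0 (differ) -> 1
  row 1 [00001]: F1=1 F2=0 (differ) -> 1
  row 2 [00010]: F1=1 F2=0 (differ) -> 1
  row 3 [00011]: F1=1 F2=0 (differ) -> 1
  row 4 [00100]: F1=1 F2=0 (differ) -> 1
  row 5 [00101]: F1=1 F2=0 (differ) -> 1
  row 6 [00110]: F1=1 F2=0 (differ) -> 1
  row 7 [00111]: F1=1 F2=0 (differ) -> 1
  row 8 [01000]: F1=0 F2=0 -> 0
  row 9 [01001]: F1=0 F2=0 -> 0
  row 10 [01010]: F1=0 F2=0 -> 0
  row 11 [01011]: F1=0 F2=0 -> 0
  row 12 [01100]: F1=0 F2=0 -> 0
  row 13 [01101]: F1=0 F2=0 -> 0
  row 14 [01110]: F1=0 F2=0 -> 0
  row 15 [01111]: F1=0 F2=0 -> 0
  row 16 [10000]: F1=1 F2=0 (differ) -> 1
  row 17 [10001]: F1=1 F2=0 (differ) -> 1
  row 18 [10010]: F1=1 F2=0 (differ) -> 1
  row 19 [10011]: F1=1 F2=0 (differ) -> 1
  row 20 [10100]: F1=1 F2=0 (differ) -> 1
  row 21 [10101]: F1=1 F2=0 (differ) -> 1
  row 22 [10110]: F1=1 F2=0 (differ) -> 1
  row 23 [10111]: F1=1 F2=0 (differ) -> 1
  row 24 [11000]: F1=0 F2=0 -> 0
  row 25 [11001]: F1=0 F2=0 -> 0
  row 26 [11010]: F1=0 F2=0 -> 0
  row 27 [11011]: F1=0 F2=0 -> 0
  row 28 [11100]: F1=0 F2=0 -> 0
  row 29 [11101]: F1=0 F2=0 -> 0
  row 30 [11110]: F1=0 F2=0 -> 0
  row 31 [11111]: F1=0 F2=0 -> 0
Full result column, 8 rows per line (p,q fixed per line; r,s,t runs 000..111 left to right):
  rows 0-7 [p,q=00]: 11111111  (ones: 8)
  rows 8-15 [p,q=01]: 00000000  (ones: 0)
  rows 16-23 [p,q=10]: 11111111  (ones: 8)
  rows 24-31 [p,q=11]: 00000000  (ones: 0)
Disagreements = 8+0+8+0 = 16

16
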